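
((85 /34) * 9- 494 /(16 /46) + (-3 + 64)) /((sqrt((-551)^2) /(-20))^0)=-5347 /4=-1336.75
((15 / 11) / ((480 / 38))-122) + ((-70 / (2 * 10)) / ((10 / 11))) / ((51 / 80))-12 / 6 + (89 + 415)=374.07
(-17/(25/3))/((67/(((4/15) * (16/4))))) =-272/8375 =-0.03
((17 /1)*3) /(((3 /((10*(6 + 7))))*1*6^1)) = 1105 /3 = 368.33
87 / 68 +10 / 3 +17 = 4409 / 204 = 21.61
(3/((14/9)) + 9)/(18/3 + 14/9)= 81/56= 1.45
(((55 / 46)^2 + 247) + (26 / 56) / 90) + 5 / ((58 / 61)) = 9807612923 / 38659320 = 253.69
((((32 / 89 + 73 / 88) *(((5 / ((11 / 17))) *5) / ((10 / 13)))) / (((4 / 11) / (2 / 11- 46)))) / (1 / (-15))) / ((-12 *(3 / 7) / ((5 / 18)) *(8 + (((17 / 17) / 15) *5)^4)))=-340370359875 / 447301184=-760.94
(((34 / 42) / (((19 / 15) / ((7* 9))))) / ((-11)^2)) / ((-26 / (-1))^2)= 765 / 1554124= 0.00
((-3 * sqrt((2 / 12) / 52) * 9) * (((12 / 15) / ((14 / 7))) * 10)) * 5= -45 * sqrt(78) / 13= -30.57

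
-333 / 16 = -20.81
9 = 9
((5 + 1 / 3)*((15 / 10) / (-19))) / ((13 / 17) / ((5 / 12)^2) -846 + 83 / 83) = 3400 / 6787807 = 0.00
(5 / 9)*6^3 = 120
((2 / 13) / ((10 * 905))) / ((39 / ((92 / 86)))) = 46 / 98649525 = 0.00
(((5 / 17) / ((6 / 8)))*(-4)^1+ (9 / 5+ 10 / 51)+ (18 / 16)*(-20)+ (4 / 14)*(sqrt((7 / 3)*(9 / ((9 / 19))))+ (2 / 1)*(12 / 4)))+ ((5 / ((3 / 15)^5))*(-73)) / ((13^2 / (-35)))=2*sqrt(399) / 21+ 142508810999 / 603330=236205.66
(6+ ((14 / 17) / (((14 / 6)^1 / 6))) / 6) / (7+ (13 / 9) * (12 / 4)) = 162 / 289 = 0.56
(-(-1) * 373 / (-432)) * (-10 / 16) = 0.54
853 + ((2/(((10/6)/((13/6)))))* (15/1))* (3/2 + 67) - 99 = 6851/2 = 3425.50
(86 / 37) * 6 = 516 / 37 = 13.95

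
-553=-553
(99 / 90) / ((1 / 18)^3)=32076 / 5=6415.20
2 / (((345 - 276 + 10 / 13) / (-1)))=-26 / 907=-0.03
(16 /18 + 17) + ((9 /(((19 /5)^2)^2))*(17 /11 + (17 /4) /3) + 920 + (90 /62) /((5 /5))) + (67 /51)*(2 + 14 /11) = 25667606337827 /27196950132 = 943.77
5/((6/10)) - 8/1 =1/3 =0.33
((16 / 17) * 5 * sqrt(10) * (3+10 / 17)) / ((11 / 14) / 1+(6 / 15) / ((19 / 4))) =6490400 * sqrt(10) / 334373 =61.38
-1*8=-8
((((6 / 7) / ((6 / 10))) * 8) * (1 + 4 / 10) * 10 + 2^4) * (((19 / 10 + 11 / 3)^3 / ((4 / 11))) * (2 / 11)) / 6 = 51232093 / 20250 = 2529.98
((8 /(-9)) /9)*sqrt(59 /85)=-8*sqrt(5015) /6885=-0.08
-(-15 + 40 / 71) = 14.44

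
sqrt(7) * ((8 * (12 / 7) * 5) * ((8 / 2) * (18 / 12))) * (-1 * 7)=-2880 * sqrt(7)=-7619.76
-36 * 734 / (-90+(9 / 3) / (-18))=158544 / 541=293.06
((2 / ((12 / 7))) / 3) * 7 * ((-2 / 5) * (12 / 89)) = -196 / 1335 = -0.15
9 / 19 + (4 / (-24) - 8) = -877 / 114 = -7.69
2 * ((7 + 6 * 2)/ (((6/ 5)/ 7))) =665/ 3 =221.67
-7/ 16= -0.44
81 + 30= 111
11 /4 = 2.75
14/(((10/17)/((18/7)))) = 306/5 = 61.20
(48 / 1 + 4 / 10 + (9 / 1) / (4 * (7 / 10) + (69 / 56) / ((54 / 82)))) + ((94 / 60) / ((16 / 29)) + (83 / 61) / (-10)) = 18277147181 / 344654880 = 53.03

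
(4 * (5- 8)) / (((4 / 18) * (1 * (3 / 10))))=-180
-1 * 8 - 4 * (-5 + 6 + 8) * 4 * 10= -1448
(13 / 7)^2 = 169 / 49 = 3.45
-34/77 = -0.44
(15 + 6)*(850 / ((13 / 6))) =107100 / 13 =8238.46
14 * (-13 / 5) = -182 / 5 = -36.40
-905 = -905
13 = 13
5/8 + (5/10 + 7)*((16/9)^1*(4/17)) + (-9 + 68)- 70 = -2953/408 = -7.24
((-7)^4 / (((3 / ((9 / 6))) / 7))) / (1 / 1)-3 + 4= 16809 / 2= 8404.50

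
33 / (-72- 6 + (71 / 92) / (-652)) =-1979472 / 4678823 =-0.42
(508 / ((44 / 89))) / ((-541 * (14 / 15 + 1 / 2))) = -1.33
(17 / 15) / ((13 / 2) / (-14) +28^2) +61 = 20074661 / 329085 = 61.00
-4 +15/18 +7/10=-37/15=-2.47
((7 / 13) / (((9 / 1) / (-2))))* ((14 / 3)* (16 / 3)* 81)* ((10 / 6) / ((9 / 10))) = -156800 / 351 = -446.72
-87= -87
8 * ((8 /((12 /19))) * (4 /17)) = 23.84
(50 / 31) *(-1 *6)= -300 / 31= -9.68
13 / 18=0.72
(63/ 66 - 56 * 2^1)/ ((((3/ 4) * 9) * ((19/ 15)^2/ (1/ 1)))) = -122150/ 11913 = -10.25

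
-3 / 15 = -1 / 5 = -0.20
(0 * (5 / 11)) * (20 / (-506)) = 0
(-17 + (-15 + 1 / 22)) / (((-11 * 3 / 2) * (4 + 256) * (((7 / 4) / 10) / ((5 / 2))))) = 3515 / 33033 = 0.11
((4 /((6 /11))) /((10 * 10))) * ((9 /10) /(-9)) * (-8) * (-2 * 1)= -44 /375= -0.12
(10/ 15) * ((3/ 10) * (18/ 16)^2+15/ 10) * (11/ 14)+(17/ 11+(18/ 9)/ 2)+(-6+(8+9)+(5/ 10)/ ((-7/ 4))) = 701961/ 49280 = 14.24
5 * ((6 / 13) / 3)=10 / 13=0.77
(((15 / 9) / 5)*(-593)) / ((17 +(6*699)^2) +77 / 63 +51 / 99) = -19569 / 1741375819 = -0.00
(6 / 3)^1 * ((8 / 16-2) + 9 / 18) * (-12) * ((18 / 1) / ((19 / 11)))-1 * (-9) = 4923 / 19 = 259.11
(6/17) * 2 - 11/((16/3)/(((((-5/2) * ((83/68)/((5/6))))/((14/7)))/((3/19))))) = 53577/2176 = 24.62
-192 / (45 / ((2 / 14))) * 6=-128 / 35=-3.66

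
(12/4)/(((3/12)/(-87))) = -1044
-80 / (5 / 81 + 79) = -1620 / 1601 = -1.01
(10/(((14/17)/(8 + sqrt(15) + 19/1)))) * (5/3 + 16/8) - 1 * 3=935 * sqrt(15)/21 + 8394/7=1371.58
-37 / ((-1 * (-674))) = -0.05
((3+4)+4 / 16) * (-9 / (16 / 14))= -1827 / 32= -57.09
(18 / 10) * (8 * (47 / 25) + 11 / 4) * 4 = 16011 / 125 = 128.09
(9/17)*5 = 45/17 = 2.65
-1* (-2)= 2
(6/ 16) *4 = 3/ 2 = 1.50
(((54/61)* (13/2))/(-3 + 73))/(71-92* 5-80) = -351/2002630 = -0.00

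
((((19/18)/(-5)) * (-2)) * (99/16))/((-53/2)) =-209/2120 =-0.10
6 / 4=1.50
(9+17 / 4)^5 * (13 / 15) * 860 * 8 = 233771280587 / 96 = 2435117506.11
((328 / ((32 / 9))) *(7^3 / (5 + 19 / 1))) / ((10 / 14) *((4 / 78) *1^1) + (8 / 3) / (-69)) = -794714193 / 1216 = -653547.86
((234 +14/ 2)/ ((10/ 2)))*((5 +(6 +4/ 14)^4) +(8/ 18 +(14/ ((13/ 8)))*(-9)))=100804226077/ 1404585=71767.98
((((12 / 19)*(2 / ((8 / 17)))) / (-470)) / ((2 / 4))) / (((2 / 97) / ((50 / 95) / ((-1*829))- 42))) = 1636348872 / 70328215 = 23.27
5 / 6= 0.83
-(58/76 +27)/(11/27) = -28485/418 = -68.15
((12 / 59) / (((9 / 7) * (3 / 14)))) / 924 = 14 / 17523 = 0.00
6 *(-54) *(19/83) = -6156/83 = -74.17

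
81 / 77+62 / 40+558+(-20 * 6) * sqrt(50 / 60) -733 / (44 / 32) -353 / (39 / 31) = -362.62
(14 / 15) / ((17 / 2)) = 28 / 255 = 0.11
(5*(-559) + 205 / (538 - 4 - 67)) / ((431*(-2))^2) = -326265 / 86750387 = -0.00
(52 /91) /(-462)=-2 /1617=-0.00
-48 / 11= -4.36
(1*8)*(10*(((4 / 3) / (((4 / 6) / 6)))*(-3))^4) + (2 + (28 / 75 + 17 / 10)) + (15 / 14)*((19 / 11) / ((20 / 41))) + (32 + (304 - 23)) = 6207875560063 / 46200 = 134369600.87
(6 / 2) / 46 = 3 / 46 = 0.07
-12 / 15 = -4 / 5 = -0.80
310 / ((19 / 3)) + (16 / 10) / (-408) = 237131 / 4845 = 48.94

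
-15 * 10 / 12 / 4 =-25 / 8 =-3.12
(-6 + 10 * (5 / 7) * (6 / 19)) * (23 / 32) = -5727 / 2128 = -2.69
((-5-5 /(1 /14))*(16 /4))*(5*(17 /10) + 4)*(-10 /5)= 7500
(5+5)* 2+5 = 25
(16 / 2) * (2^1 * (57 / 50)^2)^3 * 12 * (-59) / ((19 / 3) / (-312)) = 1196202317607648 / 244140625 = 4899644.69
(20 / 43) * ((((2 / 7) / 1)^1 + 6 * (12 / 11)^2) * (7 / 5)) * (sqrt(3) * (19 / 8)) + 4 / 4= 1 + 59755 * sqrt(3) / 5203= 20.89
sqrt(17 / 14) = sqrt(238) / 14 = 1.10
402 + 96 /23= 9342 /23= 406.17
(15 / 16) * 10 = 75 / 8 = 9.38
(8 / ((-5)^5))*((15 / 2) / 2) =-6 / 625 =-0.01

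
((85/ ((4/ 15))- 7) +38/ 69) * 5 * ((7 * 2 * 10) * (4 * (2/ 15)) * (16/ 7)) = 55164800/ 207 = 266496.62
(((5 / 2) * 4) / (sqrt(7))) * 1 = 10 * sqrt(7) / 7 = 3.78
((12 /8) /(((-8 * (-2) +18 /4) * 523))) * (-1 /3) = -1 /21443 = -0.00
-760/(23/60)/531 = -15200/4071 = -3.73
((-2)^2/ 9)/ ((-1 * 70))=-2/ 315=-0.01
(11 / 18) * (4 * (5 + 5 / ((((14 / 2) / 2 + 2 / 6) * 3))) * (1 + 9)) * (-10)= -275000 / 207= -1328.50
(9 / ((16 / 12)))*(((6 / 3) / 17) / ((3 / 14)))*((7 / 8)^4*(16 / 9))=16807 / 4352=3.86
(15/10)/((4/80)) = 30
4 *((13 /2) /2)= 13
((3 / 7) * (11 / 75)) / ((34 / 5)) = 11 / 1190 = 0.01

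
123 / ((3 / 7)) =287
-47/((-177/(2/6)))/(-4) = -47/2124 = -0.02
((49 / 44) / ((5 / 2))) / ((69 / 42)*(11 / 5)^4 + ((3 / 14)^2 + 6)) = 600250 / 60005297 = 0.01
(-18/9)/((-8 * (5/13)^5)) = 371293/12500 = 29.70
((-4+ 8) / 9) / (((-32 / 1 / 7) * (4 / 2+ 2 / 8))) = -7 / 162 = -0.04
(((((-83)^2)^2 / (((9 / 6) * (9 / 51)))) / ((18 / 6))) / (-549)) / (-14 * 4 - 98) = 806791457 / 1141371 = 706.86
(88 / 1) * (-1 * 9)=-792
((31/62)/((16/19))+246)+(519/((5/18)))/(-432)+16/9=351427/1440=244.05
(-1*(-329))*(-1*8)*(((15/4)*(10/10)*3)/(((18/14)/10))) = -230300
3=3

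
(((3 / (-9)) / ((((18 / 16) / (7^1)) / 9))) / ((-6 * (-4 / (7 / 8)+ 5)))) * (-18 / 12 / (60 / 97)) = -4753 / 270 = -17.60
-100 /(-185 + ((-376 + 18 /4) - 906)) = 8 /117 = 0.07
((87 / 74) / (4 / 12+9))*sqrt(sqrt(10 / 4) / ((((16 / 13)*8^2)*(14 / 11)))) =0.02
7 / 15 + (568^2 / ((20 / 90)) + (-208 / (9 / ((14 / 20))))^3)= 131910218173 / 91125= 1447574.41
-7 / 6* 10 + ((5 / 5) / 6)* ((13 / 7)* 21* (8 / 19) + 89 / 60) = -8.68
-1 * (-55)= 55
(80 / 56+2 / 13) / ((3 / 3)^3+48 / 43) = 6192 / 8281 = 0.75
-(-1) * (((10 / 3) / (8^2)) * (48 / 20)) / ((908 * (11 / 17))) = 17 / 79904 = 0.00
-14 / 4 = -7 / 2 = -3.50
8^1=8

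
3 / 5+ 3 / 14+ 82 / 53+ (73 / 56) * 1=54389 / 14840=3.67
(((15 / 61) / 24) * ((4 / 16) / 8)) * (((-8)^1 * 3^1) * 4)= -15 / 488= -0.03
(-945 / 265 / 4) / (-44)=0.02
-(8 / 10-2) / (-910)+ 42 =95547 / 2275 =42.00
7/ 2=3.50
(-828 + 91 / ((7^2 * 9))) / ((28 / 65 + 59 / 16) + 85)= -54237040 / 5839029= -9.29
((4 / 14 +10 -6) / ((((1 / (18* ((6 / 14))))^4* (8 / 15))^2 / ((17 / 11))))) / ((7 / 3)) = 388905471734337000 / 3107227739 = 125161560.21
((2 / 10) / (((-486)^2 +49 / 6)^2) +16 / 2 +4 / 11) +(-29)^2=93828324819697271 / 110468968534375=849.36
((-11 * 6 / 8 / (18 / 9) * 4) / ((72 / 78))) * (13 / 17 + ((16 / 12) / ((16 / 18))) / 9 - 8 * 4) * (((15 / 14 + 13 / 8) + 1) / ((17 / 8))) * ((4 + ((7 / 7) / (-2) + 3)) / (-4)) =-406490799 / 258944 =-1569.80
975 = 975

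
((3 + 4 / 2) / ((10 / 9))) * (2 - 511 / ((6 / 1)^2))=-439 / 8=-54.88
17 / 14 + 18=269 / 14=19.21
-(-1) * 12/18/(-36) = -1/54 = -0.02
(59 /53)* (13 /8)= 767 /424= 1.81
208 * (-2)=-416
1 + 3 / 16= 19 / 16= 1.19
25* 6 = 150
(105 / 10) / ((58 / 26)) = 273 / 58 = 4.71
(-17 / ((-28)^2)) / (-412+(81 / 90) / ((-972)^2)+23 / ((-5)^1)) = 13122 / 252107891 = 0.00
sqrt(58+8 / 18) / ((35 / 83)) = 83 * sqrt(526) / 105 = 18.13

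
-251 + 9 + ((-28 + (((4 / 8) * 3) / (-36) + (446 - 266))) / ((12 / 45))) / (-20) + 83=-23999 / 128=-187.49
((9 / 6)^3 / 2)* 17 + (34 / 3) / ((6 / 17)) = 8755 / 144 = 60.80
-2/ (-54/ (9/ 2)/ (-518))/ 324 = -259/ 972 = -0.27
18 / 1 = 18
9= 9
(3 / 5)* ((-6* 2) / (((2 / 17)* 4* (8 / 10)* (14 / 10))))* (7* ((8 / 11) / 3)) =-255 / 11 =-23.18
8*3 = 24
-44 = -44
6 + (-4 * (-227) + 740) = 1654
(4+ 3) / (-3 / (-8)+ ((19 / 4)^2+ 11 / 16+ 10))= 56 / 269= 0.21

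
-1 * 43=-43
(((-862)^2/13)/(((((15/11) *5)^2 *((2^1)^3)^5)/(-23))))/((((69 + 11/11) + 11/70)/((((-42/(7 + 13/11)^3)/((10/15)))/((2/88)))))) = 370880984671967/5957318016000000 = 0.06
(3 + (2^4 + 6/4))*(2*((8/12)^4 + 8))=27224/81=336.10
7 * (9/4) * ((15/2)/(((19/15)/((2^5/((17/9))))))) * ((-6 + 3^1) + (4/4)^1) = -1020600/323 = -3159.75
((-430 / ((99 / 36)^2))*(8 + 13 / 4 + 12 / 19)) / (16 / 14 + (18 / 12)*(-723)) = 21744240 / 34868933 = 0.62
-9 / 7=-1.29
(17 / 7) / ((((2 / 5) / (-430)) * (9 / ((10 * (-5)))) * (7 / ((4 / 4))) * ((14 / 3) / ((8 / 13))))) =3655000 / 13377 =273.23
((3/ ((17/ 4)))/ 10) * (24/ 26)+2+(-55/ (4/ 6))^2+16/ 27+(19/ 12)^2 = 3251496919/ 477360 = 6811.41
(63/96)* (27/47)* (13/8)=0.61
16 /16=1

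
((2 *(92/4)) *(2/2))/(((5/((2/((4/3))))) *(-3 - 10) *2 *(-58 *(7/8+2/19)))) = 2622/280865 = 0.01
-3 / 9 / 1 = -0.33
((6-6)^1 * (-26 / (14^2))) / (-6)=0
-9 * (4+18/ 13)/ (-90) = 7/ 13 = 0.54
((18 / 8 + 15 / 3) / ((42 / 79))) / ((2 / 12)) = 2291 / 28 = 81.82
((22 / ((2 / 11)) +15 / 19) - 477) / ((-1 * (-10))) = -6749 / 190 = -35.52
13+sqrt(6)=15.45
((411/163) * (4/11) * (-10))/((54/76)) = -208240/16137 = -12.90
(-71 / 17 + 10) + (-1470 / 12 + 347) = 7831 / 34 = 230.32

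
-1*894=-894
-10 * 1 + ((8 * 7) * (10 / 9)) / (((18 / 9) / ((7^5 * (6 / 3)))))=9411830 / 9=1045758.89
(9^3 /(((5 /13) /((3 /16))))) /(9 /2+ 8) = 28431 /1000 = 28.43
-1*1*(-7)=7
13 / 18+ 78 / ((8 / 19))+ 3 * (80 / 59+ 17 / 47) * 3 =20108447 / 99828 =201.43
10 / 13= 0.77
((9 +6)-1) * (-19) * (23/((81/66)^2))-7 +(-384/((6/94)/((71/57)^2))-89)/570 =-204279313909/50002110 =-4085.41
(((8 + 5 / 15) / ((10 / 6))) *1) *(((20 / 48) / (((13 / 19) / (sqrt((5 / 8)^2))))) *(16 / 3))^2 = 20.60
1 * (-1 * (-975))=975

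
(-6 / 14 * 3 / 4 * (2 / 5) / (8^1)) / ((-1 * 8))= 9 / 4480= 0.00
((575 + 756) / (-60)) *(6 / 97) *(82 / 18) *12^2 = -436568 / 485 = -900.14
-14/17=-0.82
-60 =-60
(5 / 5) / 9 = 1 / 9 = 0.11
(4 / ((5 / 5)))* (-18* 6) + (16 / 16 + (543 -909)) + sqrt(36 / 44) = -797 + 3* sqrt(11) / 11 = -796.10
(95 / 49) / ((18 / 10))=475 / 441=1.08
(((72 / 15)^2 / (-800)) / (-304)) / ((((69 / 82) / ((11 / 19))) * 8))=1353 / 166060000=0.00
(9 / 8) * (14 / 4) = 63 / 16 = 3.94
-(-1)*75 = 75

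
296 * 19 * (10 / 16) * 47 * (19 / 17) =3138895 / 17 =184640.88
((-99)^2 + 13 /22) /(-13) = -215635 /286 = -753.97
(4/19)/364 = 1/1729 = 0.00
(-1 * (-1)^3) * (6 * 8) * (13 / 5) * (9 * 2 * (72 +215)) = 644716.80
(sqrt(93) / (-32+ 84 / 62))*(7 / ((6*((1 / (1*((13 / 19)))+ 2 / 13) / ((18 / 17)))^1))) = -403*sqrt(93) / 16150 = -0.24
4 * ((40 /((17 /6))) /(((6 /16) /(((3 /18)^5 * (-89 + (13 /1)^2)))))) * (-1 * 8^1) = -51200 /4131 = -12.39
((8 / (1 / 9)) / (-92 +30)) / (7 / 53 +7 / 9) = -1.28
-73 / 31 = -2.35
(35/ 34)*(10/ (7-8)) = -10.29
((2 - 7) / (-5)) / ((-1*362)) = -1 / 362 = -0.00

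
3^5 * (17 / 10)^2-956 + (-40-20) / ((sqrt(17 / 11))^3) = -25373 / 100-660 * sqrt(187) / 289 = -284.96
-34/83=-0.41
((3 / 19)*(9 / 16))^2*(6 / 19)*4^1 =0.01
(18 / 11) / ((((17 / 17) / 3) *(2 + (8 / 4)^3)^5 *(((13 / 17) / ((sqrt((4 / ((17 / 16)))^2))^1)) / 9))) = 972 / 446875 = 0.00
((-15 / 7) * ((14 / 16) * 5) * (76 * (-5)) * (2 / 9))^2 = 5640625 / 9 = 626736.11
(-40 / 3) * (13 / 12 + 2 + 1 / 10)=-382 / 9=-42.44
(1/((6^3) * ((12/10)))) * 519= 865/432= 2.00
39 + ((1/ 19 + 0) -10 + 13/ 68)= 37783/ 1292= 29.24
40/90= 4/9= 0.44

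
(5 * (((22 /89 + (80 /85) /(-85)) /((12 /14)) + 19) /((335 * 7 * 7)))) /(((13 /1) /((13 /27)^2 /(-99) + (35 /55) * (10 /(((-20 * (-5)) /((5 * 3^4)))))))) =419134892299 /36011575867995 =0.01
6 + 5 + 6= 17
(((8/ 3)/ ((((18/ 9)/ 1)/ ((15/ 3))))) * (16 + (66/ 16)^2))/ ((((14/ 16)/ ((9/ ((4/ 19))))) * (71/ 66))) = 19872765/ 1988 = 9996.36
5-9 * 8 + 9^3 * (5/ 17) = 2506/ 17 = 147.41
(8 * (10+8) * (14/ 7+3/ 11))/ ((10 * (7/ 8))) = 2880/ 77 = 37.40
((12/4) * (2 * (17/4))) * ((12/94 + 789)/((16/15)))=28373085/1504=18865.08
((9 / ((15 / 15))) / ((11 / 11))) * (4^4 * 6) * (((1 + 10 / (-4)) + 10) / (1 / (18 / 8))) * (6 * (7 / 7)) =1586304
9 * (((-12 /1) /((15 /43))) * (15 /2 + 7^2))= -17492.40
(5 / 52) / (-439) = -5 / 22828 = -0.00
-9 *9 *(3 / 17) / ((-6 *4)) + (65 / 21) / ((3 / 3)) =10541 / 2856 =3.69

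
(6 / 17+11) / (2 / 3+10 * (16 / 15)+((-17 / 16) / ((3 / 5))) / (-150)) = 277920 / 277729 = 1.00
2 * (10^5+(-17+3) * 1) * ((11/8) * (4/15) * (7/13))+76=7713742/195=39557.65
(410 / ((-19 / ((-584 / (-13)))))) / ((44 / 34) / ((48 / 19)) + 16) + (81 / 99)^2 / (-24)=-94610320413 / 1610789752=-58.74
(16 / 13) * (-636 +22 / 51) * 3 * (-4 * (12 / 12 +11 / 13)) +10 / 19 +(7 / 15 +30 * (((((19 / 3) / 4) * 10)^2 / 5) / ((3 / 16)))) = 25352.80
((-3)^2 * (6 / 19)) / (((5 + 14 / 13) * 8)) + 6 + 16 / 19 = 6.90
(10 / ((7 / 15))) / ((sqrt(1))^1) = 150 / 7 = 21.43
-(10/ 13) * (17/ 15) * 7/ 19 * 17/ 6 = -2023/ 2223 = -0.91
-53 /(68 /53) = -2809 /68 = -41.31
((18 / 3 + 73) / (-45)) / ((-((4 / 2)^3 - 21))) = -79 / 585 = -0.14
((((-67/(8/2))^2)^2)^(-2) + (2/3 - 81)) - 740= -999332554466696893/1218203032669923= -820.33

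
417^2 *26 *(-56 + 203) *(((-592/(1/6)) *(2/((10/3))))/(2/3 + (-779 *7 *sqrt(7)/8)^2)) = -104595952914432/240169045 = -435509.72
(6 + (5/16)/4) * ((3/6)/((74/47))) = 18283/9472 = 1.93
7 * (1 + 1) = 14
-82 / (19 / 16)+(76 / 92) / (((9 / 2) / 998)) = 448972 / 3933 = 114.16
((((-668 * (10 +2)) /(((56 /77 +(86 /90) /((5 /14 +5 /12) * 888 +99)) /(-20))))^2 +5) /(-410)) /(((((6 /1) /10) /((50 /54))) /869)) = -4143283180895779658734698625 /26154918350731602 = -158413156765.98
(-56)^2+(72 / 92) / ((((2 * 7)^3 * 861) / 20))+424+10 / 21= 24184281775 / 6792429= 3560.48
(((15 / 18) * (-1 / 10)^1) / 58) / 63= -1 / 43848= -0.00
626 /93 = 6.73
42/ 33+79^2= 68665/ 11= 6242.27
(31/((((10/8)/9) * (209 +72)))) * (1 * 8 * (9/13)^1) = 80352/18265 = 4.40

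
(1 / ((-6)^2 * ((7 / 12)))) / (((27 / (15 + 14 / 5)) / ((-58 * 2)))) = -10324 / 2835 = -3.64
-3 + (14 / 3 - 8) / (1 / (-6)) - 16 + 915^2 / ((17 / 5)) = 4186142 / 17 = 246243.65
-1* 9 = -9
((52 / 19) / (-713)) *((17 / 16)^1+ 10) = -2301 / 54188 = -0.04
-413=-413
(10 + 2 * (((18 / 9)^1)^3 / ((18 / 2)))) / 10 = 1.18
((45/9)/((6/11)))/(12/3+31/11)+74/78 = 2683/1170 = 2.29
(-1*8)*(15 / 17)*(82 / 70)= -984 / 119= -8.27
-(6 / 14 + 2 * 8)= -16.43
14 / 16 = 7 / 8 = 0.88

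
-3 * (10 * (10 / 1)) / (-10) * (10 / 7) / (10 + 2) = 3.57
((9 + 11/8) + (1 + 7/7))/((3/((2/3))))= 11/4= 2.75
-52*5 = -260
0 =0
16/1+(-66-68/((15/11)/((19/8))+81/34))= -1533658/21009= -73.00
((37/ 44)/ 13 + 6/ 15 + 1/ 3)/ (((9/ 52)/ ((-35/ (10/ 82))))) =-1965089/ 1485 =-1323.29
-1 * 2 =-2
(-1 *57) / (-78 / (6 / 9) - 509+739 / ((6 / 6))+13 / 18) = -1026 / 2047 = -0.50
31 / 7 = 4.43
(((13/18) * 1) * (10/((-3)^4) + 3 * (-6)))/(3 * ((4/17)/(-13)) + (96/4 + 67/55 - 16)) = -114402860/81201123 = -1.41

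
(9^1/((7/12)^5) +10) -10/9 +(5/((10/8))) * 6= 25130264/151263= 166.14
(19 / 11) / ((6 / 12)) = 3.45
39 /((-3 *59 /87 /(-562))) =635622 /59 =10773.25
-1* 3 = -3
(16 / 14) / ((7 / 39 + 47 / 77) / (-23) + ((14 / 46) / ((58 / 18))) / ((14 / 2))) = -2289144 / 41761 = -54.82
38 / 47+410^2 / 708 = 1981901 / 8319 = 238.24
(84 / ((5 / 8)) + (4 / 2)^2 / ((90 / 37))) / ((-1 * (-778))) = 3061 / 17505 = 0.17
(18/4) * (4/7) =18/7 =2.57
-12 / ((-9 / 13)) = 52 / 3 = 17.33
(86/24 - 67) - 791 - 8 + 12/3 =-10301/12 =-858.42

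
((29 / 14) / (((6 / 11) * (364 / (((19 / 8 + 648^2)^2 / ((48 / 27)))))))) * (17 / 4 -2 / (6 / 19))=-1836620899305775 / 851968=-2155739299.25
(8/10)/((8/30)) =3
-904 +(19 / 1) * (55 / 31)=-870.29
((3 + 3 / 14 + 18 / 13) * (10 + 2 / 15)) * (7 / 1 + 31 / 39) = 2148672 / 5915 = 363.26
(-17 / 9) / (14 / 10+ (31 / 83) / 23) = -162265 / 121662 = -1.33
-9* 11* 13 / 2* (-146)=93951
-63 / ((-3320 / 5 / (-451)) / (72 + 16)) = -312543 / 83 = -3765.58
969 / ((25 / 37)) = 35853 / 25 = 1434.12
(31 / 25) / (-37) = -31 / 925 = -0.03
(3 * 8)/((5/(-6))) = -144/5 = -28.80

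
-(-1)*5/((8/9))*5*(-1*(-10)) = 1125/4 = 281.25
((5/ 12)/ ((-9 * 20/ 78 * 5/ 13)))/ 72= -0.01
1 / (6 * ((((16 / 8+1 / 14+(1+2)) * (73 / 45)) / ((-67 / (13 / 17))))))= -119595 / 67379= -1.77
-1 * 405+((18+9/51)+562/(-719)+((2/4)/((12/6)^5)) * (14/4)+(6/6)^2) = -604775239/1564544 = -386.55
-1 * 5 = -5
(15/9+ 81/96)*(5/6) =1205/576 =2.09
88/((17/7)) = 36.24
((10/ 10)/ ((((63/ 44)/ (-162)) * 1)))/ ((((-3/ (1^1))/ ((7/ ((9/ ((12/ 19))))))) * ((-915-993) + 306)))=-176/ 15219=-0.01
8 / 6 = 4 / 3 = 1.33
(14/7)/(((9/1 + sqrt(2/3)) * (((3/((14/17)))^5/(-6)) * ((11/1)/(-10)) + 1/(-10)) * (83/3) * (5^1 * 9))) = 38723328/25284130830817 - 4302592 * sqrt(6)/75852392492451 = 0.00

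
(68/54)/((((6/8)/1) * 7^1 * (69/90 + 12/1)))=1360/72387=0.02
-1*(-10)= 10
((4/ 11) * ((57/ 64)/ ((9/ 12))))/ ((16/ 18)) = 171/ 352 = 0.49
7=7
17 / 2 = 8.50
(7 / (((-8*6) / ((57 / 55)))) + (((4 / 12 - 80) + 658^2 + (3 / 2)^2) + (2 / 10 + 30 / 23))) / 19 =26284955507 / 1153680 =22783.58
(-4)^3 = -64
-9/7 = -1.29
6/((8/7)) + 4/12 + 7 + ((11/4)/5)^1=197/15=13.13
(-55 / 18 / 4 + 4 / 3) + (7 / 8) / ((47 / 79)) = 863 / 423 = 2.04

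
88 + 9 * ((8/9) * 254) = 2120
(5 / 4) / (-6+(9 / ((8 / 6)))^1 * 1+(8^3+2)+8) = 5 / 2091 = 0.00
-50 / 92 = -25 / 46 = -0.54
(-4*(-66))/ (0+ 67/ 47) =12408/ 67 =185.19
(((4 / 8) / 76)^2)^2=1 / 533794816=0.00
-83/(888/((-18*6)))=747/74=10.09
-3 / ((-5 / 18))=54 / 5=10.80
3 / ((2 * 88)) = 3 / 176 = 0.02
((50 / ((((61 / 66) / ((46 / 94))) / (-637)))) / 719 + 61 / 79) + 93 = 11451135484 / 162848467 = 70.32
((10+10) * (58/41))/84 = 290/861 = 0.34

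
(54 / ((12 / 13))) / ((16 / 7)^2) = 5733 / 512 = 11.20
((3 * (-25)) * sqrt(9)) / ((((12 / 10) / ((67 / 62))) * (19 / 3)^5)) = -6105375 / 307036276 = -0.02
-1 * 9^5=-59049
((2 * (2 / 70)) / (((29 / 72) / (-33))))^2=22581504 / 1030225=21.92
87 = 87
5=5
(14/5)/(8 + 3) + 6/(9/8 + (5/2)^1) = 3046/1595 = 1.91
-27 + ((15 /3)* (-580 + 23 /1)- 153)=-2965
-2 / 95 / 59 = -2 / 5605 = -0.00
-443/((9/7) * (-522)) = 3101/4698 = 0.66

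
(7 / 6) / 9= 7 / 54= 0.13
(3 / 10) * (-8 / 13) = -0.18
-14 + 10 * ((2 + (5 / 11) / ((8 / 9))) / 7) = -3207 / 308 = -10.41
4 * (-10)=-40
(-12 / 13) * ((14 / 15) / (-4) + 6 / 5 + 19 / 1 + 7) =-1618 / 65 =-24.89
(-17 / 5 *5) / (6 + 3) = -17 / 9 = -1.89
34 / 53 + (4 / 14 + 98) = 36702 / 371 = 98.93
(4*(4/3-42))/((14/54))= -4392/7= -627.43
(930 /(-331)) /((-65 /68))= 12648 /4303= 2.94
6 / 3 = 2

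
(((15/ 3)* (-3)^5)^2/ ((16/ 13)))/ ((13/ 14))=10333575/ 8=1291696.88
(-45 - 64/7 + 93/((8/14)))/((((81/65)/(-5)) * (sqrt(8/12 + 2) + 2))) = -988325/1512 + 988325 * sqrt(6)/4536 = -119.95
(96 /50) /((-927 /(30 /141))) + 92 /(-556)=-1674593 /10093485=-0.17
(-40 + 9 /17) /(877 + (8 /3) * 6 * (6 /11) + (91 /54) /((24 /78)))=-1594296 /35997517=-0.04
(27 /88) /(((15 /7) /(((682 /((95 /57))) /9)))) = 651 /100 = 6.51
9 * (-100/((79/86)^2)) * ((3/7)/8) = -2496150/43687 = -57.14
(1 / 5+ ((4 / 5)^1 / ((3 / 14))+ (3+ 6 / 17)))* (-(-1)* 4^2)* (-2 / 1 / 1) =-59456 / 255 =-233.16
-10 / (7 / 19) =-190 / 7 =-27.14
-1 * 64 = -64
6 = 6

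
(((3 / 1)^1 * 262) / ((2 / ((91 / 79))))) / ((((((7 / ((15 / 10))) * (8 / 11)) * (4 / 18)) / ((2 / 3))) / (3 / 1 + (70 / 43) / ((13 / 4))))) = 76140999 / 54352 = 1400.89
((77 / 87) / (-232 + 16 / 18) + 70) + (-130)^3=-132518817831 / 60320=-2196930.00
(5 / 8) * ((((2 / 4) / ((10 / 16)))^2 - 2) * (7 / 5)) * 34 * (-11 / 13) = 22253 / 650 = 34.24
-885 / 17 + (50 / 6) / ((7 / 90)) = 55.08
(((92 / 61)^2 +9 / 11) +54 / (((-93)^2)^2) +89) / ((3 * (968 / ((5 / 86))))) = 607180483915 / 329319158700312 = 0.00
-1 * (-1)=1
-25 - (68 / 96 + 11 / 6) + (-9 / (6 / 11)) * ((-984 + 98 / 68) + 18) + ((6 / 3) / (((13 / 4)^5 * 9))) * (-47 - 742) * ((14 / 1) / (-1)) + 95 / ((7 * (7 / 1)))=39332376768715 / 2474296552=15896.39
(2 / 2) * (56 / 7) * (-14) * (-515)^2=-29705200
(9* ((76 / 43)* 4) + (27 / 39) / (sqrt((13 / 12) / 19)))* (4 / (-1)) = -10944 / 43 - 72* sqrt(741) / 169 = -266.11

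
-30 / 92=-15 / 46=-0.33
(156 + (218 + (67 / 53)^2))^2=1113141053025 / 7890481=141073.92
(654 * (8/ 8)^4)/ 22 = 327/ 11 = 29.73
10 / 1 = 10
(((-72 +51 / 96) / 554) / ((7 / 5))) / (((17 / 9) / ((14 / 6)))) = -34305 / 301376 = -0.11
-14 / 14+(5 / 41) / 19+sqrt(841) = 21817 / 779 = 28.01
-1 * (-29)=29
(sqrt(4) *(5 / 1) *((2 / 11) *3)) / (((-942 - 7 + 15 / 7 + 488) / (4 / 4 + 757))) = -79590 / 8833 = -9.01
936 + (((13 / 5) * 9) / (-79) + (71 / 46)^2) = 784071143 / 835820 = 938.09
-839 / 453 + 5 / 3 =-28 / 151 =-0.19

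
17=17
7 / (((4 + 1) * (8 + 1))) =7 / 45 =0.16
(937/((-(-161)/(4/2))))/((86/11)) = 10307/6923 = 1.49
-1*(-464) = 464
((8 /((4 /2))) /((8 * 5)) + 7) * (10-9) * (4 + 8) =426 /5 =85.20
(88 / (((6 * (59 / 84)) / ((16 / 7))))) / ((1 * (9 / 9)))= 2816 / 59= 47.73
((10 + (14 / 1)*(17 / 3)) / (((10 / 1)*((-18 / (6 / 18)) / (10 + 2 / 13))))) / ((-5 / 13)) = 2948 / 675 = 4.37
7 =7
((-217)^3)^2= 104413920565969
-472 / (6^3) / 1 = -59 / 27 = -2.19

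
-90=-90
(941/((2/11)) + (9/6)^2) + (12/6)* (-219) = 18959/4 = 4739.75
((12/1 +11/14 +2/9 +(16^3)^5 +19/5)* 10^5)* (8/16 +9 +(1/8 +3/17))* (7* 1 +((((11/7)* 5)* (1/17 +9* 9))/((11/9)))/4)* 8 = 158162263150042391215510863835000/127449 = 1240984732324634883094499000.00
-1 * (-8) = 8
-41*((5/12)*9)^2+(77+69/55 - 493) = -872351/880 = -991.31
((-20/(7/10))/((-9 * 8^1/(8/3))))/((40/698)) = 3490/189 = 18.47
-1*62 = -62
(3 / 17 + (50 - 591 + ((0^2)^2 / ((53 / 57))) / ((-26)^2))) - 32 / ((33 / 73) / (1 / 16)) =-305884 / 561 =-545.25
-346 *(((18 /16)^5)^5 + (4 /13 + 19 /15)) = -26224765464958164897721216063 /3683445856638323266682880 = -7119.63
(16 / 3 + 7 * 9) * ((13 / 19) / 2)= 2665 / 114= 23.38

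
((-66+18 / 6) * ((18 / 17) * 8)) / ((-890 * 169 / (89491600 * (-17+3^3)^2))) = 8118677952000 / 255697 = 31751166.23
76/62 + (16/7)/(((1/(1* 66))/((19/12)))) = 240.08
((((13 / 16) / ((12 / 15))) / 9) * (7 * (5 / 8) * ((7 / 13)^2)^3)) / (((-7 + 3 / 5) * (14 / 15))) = -73530625 / 36499587072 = -0.00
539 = 539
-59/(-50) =59/50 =1.18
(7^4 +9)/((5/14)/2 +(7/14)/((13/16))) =877240/289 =3035.43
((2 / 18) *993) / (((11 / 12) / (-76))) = -100624 / 11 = -9147.64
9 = 9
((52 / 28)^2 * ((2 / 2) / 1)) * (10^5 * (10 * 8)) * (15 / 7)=59125364.43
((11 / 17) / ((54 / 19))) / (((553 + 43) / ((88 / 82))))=2299 / 5608062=0.00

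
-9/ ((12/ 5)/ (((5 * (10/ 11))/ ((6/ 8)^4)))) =-53.87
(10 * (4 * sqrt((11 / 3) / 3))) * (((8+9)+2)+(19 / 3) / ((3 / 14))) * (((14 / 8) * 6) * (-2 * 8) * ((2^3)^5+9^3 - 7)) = -32782691200 * sqrt(11) / 9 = -12080876258.72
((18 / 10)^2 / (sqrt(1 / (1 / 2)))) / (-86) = -81 * sqrt(2) / 4300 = -0.03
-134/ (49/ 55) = -7370/ 49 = -150.41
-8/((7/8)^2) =-512/49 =-10.45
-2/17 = -0.12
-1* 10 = -10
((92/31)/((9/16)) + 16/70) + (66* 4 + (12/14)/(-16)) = 269.45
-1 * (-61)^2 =-3721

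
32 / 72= 4 / 9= 0.44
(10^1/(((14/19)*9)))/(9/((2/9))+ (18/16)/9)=152/4095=0.04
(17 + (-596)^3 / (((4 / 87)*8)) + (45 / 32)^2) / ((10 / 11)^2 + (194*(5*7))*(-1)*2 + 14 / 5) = 356585246462555 / 8410834944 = 42395.94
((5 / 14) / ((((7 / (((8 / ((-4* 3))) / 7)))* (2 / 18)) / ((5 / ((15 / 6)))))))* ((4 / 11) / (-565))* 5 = 120 / 426349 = 0.00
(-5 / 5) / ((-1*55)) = 1 / 55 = 0.02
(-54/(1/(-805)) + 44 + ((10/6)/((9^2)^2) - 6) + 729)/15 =870716876/295245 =2949.13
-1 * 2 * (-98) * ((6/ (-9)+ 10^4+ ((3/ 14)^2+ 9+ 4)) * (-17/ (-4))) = 100083743/ 12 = 8340311.92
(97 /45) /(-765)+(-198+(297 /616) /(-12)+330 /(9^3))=-4570975459 /23133600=-197.59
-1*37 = -37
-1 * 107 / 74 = -1.45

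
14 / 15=0.93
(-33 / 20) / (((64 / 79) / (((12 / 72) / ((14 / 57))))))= -49533 / 35840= -1.38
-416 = -416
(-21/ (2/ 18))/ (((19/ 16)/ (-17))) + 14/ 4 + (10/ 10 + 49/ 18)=463907/ 171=2712.91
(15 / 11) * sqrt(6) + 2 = 2 + 15 * sqrt(6) / 11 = 5.34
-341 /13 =-26.23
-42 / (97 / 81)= -3402 / 97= -35.07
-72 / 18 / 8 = -1 / 2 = -0.50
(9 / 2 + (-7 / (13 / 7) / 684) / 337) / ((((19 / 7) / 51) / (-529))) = -848873398219 / 18978492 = -44728.18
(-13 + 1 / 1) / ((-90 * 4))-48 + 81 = 991 / 30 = 33.03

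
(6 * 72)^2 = 186624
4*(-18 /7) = -10.29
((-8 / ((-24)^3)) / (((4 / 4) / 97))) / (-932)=-97 / 1610496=-0.00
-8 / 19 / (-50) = 4 / 475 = 0.01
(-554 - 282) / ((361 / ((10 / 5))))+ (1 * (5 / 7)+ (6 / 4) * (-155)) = -62887 / 266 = -236.42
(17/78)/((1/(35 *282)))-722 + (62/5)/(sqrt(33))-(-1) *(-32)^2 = 62 *sqrt(33)/165 + 31891/13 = 2455.31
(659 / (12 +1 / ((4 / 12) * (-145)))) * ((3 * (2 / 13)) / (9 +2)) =191110 / 82797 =2.31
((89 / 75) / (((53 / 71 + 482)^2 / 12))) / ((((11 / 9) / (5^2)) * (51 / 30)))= 3589192 / 4881845375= 0.00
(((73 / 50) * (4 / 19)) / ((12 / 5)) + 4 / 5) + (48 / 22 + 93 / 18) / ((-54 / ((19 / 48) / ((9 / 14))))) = 61744841 / 73133280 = 0.84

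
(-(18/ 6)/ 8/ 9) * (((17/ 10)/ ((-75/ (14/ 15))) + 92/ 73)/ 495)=-508813/ 4878225000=-0.00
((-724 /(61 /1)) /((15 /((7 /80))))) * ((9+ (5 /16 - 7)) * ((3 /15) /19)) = -46879 /27816000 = -0.00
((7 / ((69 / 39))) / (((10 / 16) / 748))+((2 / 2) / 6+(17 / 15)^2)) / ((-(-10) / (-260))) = -637311727 / 5175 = -123152.02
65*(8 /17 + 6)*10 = 4205.88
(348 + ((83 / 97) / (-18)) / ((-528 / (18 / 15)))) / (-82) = -267347603 / 62995680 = -4.24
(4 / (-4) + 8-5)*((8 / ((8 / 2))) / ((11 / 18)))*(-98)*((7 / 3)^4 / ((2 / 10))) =-9411920 / 99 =-95069.90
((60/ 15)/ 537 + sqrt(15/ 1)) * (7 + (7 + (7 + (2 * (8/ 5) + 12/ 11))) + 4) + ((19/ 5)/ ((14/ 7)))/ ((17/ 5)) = 1453/ 1870 + 1611 * sqrt(15)/ 55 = 114.22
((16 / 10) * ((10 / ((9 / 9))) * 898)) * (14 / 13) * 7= 1408064 / 13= 108312.62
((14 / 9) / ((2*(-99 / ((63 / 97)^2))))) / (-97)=343 / 10039403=0.00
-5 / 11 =-0.45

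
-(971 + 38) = -1009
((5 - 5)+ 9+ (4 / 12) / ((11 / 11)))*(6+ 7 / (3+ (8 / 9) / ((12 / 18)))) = 71.08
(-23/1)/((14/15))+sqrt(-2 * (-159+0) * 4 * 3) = -345/14+6 * sqrt(106) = 37.13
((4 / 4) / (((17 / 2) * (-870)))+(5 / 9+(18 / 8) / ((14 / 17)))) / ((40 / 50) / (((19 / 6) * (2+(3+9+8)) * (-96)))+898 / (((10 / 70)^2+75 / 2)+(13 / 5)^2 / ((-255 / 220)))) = 3379888619262551 / 29134294783059627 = 0.12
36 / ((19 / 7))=252 / 19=13.26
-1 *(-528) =528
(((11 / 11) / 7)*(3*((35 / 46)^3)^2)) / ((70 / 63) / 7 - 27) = -49633171875 / 16021036051136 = -0.00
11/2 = 5.50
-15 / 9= -5 / 3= -1.67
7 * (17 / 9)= 119 / 9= 13.22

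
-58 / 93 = -0.62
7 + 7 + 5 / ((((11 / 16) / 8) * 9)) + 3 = 2323 / 99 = 23.46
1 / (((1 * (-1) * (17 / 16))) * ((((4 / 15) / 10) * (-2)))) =300 / 17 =17.65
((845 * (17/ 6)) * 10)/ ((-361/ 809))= -58106425/ 1083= -53653.21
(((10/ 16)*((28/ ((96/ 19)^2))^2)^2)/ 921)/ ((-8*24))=-203887674307205/ 39863988134646644736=-0.00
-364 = -364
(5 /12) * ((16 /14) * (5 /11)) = 50 /231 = 0.22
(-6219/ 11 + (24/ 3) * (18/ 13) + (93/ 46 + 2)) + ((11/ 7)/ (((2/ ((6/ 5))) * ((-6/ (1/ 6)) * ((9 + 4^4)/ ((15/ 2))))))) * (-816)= -549.66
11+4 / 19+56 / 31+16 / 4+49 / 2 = 48907 / 1178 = 41.52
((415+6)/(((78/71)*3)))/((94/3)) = 29891/7332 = 4.08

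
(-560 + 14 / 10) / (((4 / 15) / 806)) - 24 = -3376785 / 2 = -1688392.50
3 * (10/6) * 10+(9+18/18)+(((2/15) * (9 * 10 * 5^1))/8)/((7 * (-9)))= 2515/42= 59.88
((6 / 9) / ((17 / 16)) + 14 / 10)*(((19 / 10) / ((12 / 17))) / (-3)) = -9823 / 5400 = -1.82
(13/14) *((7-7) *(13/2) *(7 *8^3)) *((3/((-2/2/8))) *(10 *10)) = 0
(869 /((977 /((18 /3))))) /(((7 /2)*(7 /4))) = 41712 /47873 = 0.87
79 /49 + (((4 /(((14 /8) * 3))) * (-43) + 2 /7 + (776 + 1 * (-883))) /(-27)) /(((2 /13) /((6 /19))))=307066 /25137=12.22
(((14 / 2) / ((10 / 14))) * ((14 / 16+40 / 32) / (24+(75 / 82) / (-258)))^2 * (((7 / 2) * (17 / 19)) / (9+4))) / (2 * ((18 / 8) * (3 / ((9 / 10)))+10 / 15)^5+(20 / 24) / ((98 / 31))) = 124731991965623994 / 489512508154317777692615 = 0.00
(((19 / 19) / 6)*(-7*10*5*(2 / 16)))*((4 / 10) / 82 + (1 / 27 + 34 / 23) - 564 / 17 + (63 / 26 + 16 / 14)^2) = 6788854687435 / 49156432416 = 138.11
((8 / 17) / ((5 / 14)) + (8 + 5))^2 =1481089 / 7225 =205.00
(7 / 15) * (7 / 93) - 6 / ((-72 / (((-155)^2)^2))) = 268398290821 / 5580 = 48100052.12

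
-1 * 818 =-818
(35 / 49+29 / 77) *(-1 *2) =-24 / 11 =-2.18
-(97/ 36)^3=-912673/ 46656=-19.56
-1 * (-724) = 724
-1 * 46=-46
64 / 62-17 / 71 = 1745 / 2201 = 0.79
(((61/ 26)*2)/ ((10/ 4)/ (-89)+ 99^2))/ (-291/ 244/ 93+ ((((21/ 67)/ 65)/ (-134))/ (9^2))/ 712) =-17718817268962080/ 474610810711913821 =-0.04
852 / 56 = 213 / 14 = 15.21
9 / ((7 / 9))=81 / 7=11.57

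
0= 0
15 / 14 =1.07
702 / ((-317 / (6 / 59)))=-4212 / 18703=-0.23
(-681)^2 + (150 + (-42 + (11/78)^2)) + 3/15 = 14110901669/30420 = 463869.22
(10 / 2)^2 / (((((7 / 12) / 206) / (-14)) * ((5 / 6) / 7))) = -1038240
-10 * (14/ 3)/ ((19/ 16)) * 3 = -117.89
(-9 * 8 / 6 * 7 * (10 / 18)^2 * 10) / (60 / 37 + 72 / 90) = -23125 / 216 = -107.06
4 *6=24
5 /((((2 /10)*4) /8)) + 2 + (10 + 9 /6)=127 /2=63.50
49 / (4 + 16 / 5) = 245 / 36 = 6.81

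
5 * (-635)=-3175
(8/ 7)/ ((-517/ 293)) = -2344/ 3619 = -0.65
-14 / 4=-7 / 2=-3.50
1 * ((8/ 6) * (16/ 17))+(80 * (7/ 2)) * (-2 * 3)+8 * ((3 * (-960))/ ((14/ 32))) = -19399952/ 357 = -54341.60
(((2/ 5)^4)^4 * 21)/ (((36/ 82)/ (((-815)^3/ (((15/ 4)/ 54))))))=-160149.59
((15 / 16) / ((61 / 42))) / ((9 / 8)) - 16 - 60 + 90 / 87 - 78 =-269581 / 1769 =-152.39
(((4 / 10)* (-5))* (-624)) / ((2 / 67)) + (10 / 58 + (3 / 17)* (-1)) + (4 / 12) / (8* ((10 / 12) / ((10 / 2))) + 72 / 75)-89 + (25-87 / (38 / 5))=41732.69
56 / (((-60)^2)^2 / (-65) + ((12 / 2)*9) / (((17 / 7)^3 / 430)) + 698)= -1788332 / 6293188729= -0.00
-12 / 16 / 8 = -3 / 32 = -0.09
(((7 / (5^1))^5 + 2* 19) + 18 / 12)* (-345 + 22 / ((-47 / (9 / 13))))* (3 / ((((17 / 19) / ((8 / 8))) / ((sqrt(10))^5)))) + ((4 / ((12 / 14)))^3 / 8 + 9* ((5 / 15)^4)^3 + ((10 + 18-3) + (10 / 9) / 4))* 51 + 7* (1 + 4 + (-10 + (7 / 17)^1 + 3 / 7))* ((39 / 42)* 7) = 584830333 / 334611-6746658575778* sqrt(10) / 1298375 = -16430182.66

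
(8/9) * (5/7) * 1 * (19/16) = 95/126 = 0.75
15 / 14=1.07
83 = 83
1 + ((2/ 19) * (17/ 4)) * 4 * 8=291/ 19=15.32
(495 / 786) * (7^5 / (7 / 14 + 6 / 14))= 19412085 / 1703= 11398.76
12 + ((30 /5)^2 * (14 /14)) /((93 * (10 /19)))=1974 /155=12.74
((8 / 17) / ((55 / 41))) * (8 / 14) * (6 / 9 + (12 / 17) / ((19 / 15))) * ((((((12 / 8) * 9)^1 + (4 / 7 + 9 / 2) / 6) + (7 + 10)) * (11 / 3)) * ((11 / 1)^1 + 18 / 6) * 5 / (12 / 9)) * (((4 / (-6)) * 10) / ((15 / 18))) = -4097032256 / 345933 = -11843.43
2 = 2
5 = 5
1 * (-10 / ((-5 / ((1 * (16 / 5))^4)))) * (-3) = -393216 / 625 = -629.15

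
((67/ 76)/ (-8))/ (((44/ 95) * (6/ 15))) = -1675/ 2816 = -0.59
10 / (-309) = -10 / 309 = -0.03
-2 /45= -0.04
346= 346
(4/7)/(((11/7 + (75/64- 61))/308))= -78848/26099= -3.02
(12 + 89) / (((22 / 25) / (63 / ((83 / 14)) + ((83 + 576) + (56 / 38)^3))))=967171901925 / 12524534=77222.19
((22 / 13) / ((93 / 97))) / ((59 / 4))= 8536 / 71331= 0.12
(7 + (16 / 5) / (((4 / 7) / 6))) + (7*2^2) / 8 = 441 / 10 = 44.10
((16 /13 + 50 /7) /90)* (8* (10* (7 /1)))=2032 /39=52.10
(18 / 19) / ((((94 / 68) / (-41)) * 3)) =-8364 / 893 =-9.37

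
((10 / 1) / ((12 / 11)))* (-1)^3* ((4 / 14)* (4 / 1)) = -10.48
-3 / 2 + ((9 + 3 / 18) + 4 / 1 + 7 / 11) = 406 / 33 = 12.30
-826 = -826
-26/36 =-13/18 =-0.72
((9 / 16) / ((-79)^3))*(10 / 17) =-45 / 67053304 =-0.00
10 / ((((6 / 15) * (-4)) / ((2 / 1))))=-12.50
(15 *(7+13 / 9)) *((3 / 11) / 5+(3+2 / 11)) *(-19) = -257032 / 33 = -7788.85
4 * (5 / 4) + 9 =14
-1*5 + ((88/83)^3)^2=-1170297780061/326940373369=-3.58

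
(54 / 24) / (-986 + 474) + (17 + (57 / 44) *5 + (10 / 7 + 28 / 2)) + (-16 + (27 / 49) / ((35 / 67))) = 925562567 / 38635520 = 23.96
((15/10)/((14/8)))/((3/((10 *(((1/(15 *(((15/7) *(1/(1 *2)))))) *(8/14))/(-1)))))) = -32/315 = -0.10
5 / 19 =0.26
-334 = -334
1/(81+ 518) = 0.00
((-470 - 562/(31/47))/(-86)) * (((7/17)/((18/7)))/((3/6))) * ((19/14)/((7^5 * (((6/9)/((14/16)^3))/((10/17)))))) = 486685/2071034112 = 0.00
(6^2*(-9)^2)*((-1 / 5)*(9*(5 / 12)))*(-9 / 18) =2187 / 2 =1093.50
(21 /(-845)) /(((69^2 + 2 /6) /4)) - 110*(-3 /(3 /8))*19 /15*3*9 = 90814529457 /3017495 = 30096.00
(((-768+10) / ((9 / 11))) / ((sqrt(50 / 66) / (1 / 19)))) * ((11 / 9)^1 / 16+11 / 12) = -596167 * sqrt(33) / 61560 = -55.63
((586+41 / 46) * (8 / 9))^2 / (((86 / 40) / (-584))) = -15133916346880 / 204723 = -73923869.55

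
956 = 956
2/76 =1/38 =0.03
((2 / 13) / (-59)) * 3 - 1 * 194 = -148804 / 767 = -194.01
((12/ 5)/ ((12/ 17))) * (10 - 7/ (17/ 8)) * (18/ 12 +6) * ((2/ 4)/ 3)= 57/ 2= 28.50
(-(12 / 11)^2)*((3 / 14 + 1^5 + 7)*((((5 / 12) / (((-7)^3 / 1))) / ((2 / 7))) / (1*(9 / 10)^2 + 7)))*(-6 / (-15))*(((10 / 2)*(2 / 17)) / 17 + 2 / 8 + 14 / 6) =7457750 / 1338228661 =0.01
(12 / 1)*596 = 7152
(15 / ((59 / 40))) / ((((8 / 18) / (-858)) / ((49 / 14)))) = -4054050 / 59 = -68712.71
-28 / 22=-14 / 11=-1.27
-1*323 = -323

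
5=5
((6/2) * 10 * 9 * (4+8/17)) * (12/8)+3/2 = 61611/34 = 1812.09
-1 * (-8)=8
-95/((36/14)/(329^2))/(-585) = 14396053/2106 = 6835.73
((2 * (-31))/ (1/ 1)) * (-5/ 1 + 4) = 62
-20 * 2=-40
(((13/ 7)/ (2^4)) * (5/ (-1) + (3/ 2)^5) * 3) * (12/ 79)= 0.14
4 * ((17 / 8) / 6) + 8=9.42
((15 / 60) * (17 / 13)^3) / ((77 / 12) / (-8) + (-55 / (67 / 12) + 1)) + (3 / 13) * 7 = 212446659 / 136405139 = 1.56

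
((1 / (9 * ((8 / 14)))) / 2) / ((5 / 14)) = 49 / 180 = 0.27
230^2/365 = 10580/73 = 144.93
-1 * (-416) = 416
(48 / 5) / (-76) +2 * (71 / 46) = 6469 / 2185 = 2.96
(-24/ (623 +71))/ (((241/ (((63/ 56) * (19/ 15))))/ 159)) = -0.03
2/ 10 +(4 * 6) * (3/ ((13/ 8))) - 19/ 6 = 16123/ 390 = 41.34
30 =30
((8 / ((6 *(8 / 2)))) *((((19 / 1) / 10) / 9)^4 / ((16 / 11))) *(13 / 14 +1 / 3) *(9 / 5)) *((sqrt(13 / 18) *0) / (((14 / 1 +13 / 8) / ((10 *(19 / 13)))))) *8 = 0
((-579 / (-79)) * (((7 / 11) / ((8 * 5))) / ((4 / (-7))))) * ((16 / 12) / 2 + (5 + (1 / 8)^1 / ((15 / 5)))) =-1295609 / 1112320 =-1.16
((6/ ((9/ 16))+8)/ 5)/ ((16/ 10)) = 7/ 3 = 2.33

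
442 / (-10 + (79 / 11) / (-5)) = -1430 / 37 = -38.65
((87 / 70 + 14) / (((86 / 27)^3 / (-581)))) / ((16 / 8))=-1743146163 / 12721120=-137.03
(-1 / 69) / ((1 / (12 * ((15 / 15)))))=-4 / 23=-0.17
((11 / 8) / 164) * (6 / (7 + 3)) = 33 / 6560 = 0.01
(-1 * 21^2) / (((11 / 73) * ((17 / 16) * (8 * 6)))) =-57.39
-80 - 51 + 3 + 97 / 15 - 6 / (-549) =-111193 / 915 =-121.52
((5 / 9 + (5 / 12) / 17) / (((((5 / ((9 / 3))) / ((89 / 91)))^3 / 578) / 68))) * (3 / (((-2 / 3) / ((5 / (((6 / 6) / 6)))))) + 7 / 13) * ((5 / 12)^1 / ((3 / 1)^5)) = -12642636288214 / 11902653945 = -1062.17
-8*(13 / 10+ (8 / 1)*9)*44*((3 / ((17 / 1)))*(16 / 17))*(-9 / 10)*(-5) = -27865728 / 1445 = -19284.24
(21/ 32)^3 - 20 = -646099/ 32768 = -19.72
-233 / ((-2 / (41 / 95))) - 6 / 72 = 57223 / 1140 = 50.20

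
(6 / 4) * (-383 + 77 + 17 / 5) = -4539 / 10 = -453.90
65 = 65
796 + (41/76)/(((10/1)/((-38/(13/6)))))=103357/130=795.05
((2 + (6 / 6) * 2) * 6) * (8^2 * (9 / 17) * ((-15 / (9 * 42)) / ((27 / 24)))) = -10240 / 357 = -28.68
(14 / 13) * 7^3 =369.38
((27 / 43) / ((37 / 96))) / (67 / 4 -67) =-0.03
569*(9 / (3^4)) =569 / 9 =63.22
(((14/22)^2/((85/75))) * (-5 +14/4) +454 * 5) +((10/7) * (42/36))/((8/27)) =37438865/16456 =2275.09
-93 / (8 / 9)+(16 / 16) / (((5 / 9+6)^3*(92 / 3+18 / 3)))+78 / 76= -103.60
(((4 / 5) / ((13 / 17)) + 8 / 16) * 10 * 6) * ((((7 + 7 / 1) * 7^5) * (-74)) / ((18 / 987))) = -1151441586708 / 13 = -88572429746.77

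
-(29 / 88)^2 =-841 / 7744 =-0.11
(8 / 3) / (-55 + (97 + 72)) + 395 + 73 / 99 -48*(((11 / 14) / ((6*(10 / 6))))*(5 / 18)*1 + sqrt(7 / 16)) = 1732396 / 4389 -12*sqrt(7) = 362.96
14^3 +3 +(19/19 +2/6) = 8245/3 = 2748.33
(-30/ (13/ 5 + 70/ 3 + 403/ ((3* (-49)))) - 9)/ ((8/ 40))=-48740/ 947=-51.47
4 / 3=1.33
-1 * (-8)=8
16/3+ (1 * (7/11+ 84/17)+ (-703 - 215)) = -508877/561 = -907.09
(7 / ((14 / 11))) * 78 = 429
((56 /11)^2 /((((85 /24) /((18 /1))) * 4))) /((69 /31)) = 3499776 /236555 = 14.79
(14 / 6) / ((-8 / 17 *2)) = -119 / 48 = -2.48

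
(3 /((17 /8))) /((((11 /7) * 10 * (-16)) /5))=-21 /748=-0.03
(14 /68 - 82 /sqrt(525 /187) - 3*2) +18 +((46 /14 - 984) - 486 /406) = -6692907 /6902 - 82*sqrt(3927) /105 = -1018.64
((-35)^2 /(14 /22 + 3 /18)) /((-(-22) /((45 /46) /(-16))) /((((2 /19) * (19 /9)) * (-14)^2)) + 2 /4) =-39616500 /201559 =-196.55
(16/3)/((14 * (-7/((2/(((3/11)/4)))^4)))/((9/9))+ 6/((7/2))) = 3358294016/1079368299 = 3.11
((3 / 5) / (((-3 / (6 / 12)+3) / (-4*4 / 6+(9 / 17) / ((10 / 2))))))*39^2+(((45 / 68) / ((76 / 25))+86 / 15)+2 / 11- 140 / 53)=176818064561 / 225970800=782.48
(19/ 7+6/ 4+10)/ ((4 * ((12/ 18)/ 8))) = 597/ 14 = 42.64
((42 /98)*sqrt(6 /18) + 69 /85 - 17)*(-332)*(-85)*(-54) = 24668928 - 1523880*sqrt(3) /7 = 24291865.49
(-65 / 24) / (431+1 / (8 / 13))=-65 / 10383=-0.01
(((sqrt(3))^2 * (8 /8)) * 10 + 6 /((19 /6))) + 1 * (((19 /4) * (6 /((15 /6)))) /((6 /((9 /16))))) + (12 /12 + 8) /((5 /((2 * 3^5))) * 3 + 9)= 7949373 /234080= 33.96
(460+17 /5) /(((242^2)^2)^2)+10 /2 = 5.00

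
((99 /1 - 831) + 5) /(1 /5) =-3635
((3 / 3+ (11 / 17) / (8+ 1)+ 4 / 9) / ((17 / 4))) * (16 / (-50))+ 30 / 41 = 1646366 / 2666025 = 0.62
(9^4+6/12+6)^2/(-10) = -34505645/8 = -4313205.62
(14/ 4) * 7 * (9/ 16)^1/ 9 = 49/ 32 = 1.53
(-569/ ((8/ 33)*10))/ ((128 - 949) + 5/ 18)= 15363/ 53720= 0.29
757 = 757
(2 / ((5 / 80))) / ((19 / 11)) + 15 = 637 / 19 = 33.53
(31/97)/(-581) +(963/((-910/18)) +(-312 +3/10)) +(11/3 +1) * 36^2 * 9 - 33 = 56589453647/1046630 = 54068.25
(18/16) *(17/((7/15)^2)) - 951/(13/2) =-298059/5096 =-58.49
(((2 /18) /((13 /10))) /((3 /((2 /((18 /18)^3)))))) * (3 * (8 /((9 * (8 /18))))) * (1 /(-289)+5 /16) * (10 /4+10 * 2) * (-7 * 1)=-250075 /15028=-16.64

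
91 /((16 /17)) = 1547 /16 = 96.69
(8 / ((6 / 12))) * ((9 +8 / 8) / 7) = 160 / 7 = 22.86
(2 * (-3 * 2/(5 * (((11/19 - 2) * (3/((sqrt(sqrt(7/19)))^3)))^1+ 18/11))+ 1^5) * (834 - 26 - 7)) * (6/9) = 1241.69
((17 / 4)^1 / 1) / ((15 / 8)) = 34 / 15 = 2.27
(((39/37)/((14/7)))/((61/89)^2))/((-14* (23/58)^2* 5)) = -259800879/2549089655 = -0.10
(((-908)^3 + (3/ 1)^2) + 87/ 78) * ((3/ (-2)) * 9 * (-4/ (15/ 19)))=-3328334740179/ 65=-51205149848.91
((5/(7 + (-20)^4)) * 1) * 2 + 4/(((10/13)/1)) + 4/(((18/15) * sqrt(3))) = 10 * sqrt(3)/9 + 4160232/800035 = 7.12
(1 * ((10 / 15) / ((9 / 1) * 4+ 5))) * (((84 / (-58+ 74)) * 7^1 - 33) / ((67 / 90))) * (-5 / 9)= -125 / 2747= -0.05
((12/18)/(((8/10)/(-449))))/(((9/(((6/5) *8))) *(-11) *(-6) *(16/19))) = -8531/1188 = -7.18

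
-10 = -10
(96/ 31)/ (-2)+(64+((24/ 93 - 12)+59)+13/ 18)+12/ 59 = 3642335/ 32922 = 110.64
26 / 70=13 / 35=0.37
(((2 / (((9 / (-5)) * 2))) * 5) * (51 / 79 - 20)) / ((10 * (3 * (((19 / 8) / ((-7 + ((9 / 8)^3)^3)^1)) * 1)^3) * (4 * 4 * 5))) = -0.12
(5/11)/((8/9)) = 45/88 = 0.51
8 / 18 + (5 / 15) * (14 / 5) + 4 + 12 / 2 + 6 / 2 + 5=872 / 45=19.38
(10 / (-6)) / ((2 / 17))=-85 / 6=-14.17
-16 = -16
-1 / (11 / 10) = -10 / 11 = -0.91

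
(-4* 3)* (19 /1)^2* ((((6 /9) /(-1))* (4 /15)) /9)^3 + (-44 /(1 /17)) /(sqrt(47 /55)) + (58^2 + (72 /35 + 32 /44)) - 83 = 5599040297731 /1705039875 - 748* sqrt(2585) /47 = 2474.66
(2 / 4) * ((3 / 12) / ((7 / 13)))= 13 / 56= 0.23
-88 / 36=-22 / 9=-2.44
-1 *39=-39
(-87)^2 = 7569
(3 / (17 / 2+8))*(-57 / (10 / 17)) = -969 / 55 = -17.62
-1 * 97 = -97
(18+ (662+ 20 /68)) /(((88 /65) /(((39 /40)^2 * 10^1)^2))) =69562857429 /1531904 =45409.41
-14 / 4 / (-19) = 0.18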